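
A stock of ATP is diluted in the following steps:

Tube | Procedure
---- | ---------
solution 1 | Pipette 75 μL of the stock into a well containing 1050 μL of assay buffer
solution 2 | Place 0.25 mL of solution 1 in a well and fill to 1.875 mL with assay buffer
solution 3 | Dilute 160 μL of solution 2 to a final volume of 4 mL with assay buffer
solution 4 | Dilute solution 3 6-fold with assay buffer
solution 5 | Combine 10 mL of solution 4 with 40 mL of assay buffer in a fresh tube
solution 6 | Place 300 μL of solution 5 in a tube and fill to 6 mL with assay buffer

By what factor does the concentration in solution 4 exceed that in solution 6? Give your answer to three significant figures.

Step 1: 75 μL + 1050 μL = 1125 μL total → factor 1125/75 = 15
Step 2: 0.25 mL brought to 1.875 mL → factor 1.875/0.25 = 7.5
Step 3: 160 μL brought to 4 mL → factor 4000/160 = 25
Step 4: 6-fold → factor 6
Step 5: 10 mL + 40 mL = 50 mL total → factor 50/10 = 5
Step 6: 300 μL brought to 6 mL → factor 6000/300 = 20
Dilution factor to solution 4 = 16875; to solution 6 = 1.6875 × 10^6
[solution 4]/[solution 6] = (factor to solution 6)/(factor to solution 4) = 1.6875 × 10^6/16875 = 100

100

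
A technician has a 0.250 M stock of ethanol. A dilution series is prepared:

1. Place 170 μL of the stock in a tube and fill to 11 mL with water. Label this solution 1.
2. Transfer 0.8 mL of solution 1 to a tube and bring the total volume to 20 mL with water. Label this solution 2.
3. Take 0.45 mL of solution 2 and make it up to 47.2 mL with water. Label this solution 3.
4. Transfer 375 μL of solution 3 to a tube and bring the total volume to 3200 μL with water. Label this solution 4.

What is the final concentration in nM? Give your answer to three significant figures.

173 nM

Step 1: 170 μL brought to 11 mL → factor 11000/170 = 64.706
Step 2: 0.8 mL brought to 20 mL → factor 20/0.8 = 25
Step 3: 0.45 mL brought to 47.2 mL → factor 47.2/0.45 = 104.89
Step 4: 375 μL brought to 3200 μL → factor 3200/375 = 8.5333
Overall dilution factor = 64.706 × 25 × 104.89 × 8.5333 = 1.4479 × 10^6
Final = 0.250 M / 1.4479 × 10^6 = 1.727 × 10^-7 M = 173 nM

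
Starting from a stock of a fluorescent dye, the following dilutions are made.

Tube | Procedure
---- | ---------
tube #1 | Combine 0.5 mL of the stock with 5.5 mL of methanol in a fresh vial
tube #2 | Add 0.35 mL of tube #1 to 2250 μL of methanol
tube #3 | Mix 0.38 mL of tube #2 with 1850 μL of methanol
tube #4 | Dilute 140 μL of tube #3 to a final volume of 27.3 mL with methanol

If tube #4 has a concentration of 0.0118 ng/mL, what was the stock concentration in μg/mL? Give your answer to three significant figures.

1.20 μg/mL

Step 1: 0.5 mL + 5.5 mL = 6 mL total → factor 6/0.5 = 12
Step 2: 0.35 mL + 2250 μL = 2.6 mL total → factor 2.6/0.35 = 7.4286
Step 3: 0.38 mL + 1850 μL = 2.23 mL total → factor 2.23/0.38 = 5.8684
Step 4: 140 μL brought to 27.3 mL → factor 27300/140 = 195
Overall dilution factor = 12 × 7.4286 × 5.8684 × 195 = 1.0201 × 10^5
Stock = 0.0118 ng/mL × 1.0201 × 10^5 = 1204 ng/mL = 1.20 μg/mL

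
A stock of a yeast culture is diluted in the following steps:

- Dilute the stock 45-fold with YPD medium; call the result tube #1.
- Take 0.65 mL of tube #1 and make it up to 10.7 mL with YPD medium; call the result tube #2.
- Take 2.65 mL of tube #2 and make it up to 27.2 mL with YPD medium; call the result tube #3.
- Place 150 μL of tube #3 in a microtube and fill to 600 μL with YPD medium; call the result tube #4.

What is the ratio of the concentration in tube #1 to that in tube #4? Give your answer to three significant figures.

Step 1: 45-fold → factor 45
Step 2: 0.65 mL brought to 10.7 mL → factor 10.7/0.65 = 16.462
Step 3: 2.65 mL brought to 27.2 mL → factor 27.2/2.65 = 10.264
Step 4: 150 μL brought to 600 μL → factor 600/150 = 4
Dilution factor to tube #1 = 45; to tube #4 = 30413
[tube #1]/[tube #4] = (factor to tube #4)/(factor to tube #1) = 30413/45 = 676

676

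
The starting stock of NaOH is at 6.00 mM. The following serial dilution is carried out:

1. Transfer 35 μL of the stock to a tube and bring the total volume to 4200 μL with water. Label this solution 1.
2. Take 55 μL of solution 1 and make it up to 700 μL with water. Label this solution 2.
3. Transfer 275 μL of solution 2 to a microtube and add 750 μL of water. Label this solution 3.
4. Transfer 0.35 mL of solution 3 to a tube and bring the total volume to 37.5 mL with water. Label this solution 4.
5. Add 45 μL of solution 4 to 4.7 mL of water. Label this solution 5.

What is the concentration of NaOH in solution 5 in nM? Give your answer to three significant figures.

0.0933 nM

Step 1: 35 μL brought to 4200 μL → factor 4200/35 = 120
Step 2: 55 μL brought to 700 μL → factor 700/55 = 12.727
Step 3: 275 μL + 750 μL = 1025 μL total → factor 1025/275 = 3.7273
Step 4: 0.35 mL brought to 37.5 mL → factor 37.5/0.35 = 107.14
Step 5: 45 μL + 4.7 mL = 4745 μL total → factor 4745/45 = 105.44
Overall dilution factor = 120 × 12.727 × 3.7273 × 107.14 × 105.44 = 6.4312 × 10^7
Final = 6.00 mM / 6.4312 × 10^7 = 9.329 × 10^-8 mM = 0.0933 nM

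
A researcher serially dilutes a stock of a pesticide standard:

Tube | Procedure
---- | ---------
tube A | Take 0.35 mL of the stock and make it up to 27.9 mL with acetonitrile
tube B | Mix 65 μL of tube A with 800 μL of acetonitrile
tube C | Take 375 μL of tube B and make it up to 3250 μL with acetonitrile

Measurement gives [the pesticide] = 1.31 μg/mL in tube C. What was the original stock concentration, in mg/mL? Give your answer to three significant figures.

12.0 mg/mL

Step 1: 0.35 mL brought to 27.9 mL → factor 27.9/0.35 = 79.714
Step 2: 65 μL + 800 μL = 865 μL total → factor 865/65 = 13.308
Step 3: 375 μL brought to 3250 μL → factor 3250/375 = 8.6667
Overall dilution factor = 79.714 × 13.308 × 8.6667 = 9193.7
Stock = 1.31 μg/mL × 9193.7 = 1.204 × 10^4 μg/mL = 12.0 mg/mL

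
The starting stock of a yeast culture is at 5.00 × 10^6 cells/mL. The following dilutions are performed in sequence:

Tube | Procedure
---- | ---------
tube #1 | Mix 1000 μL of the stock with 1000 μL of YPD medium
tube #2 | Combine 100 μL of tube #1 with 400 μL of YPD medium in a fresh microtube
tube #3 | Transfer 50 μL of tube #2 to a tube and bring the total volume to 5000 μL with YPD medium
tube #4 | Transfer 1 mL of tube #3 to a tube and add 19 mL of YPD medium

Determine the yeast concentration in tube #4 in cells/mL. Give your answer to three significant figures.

250 cells/mL

Step 1: 1000 μL + 1000 μL = 2000 μL total → factor 2000/1000 = 2
Step 2: 100 μL + 400 μL = 500 μL total → factor 500/100 = 5
Step 3: 50 μL brought to 5000 μL → factor 5000/50 = 100
Step 4: 1 mL + 19 mL = 20 mL total → factor 20/1 = 20
Overall dilution factor = 2 × 5 × 100 × 20 = 20000
Final = 5.00 × 10^6 cells/mL / 20000 = 250 cells/mL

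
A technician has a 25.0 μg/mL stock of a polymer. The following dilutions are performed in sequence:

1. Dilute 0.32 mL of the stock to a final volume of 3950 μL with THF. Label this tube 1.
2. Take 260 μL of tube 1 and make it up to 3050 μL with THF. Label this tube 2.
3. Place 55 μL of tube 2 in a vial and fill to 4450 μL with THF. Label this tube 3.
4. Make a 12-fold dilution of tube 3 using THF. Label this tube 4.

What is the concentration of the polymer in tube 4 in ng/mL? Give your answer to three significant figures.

0.178 ng/mL

Step 1: 0.32 mL brought to 3950 μL → factor 3.95/0.32 = 12.344
Step 2: 260 μL brought to 3050 μL → factor 3050/260 = 11.731
Step 3: 55 μL brought to 4450 μL → factor 4450/55 = 80.909
Step 4: 12-fold → factor 12
Overall dilution factor = 12.344 × 11.731 × 80.909 × 12 = 1.4059 × 10^5
Final = 25.0 μg/mL / 1.4059 × 10^5 = 0.0001778 μg/mL = 0.178 ng/mL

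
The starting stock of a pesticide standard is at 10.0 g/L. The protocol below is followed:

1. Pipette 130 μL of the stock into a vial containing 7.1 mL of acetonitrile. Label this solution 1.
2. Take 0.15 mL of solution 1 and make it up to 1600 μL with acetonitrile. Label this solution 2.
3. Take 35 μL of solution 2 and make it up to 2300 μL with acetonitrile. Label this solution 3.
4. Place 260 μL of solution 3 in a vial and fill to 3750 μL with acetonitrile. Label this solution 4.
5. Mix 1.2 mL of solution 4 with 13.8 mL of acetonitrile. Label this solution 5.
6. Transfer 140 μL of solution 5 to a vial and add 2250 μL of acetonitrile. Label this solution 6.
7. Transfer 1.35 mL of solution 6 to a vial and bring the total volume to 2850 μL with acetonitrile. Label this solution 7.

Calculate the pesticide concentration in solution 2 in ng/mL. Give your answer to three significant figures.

Step 1: 130 μL + 7.1 mL = 7230 μL total → factor 7230/130 = 55.615
Step 2: 0.15 mL brought to 1600 μL → factor 1.6/0.15 = 10.667
Dilution factor through solution 2 = 55.615 × 10.667 = 593.23
[solution 2] = 10.0 g/L / 593.23 = 0.01686 g/L = 1.69 × 10^4 ng/mL

1.69 × 10^4 ng/mL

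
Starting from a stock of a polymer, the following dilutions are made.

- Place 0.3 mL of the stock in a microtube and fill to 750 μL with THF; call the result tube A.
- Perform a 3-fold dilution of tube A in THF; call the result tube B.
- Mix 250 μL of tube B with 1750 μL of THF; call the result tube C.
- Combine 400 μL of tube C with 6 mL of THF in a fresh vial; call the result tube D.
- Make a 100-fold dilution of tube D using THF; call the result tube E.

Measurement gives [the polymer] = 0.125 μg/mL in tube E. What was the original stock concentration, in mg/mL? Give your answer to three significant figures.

Step 1: 0.3 mL brought to 750 μL → factor 0.75/0.3 = 2.5
Step 2: 3-fold → factor 3
Step 3: 250 μL + 1750 μL = 2000 μL total → factor 2000/250 = 8
Step 4: 400 μL + 6 mL = 6400 μL total → factor 6400/400 = 16
Step 5: 100-fold → factor 100
Overall dilution factor = 2.5 × 3 × 8 × 16 × 100 = 96000
Stock = 0.125 μg/mL × 96000 = 1.200 × 10^4 μg/mL = 12.0 mg/mL

12.0 mg/mL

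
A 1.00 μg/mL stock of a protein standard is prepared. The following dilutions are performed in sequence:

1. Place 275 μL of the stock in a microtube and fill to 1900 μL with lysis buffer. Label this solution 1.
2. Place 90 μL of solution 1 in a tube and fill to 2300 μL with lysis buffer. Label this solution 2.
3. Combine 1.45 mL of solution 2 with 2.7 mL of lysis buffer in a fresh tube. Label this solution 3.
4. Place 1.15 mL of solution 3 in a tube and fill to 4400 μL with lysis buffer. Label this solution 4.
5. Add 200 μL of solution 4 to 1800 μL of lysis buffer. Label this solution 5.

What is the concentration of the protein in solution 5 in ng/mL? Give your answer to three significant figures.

Step 1: 275 μL brought to 1900 μL → factor 1900/275 = 6.9091
Step 2: 90 μL brought to 2300 μL → factor 2300/90 = 25.556
Step 3: 1.45 mL + 2.7 mL = 4.15 mL total → factor 4.15/1.45 = 2.8621
Step 4: 1.15 mL brought to 4400 μL → factor 4.4/1.15 = 3.8261
Step 5: 200 μL + 1800 μL = 2000 μL total → factor 2000/200 = 10
Overall dilution factor = 6.9091 × 25.556 × 2.8621 × 3.8261 × 10 = 19335
Final = 1.00 μg/mL / 19335 = 5.172 × 10^-5 μg/mL = 0.0517 ng/mL

0.0517 ng/mL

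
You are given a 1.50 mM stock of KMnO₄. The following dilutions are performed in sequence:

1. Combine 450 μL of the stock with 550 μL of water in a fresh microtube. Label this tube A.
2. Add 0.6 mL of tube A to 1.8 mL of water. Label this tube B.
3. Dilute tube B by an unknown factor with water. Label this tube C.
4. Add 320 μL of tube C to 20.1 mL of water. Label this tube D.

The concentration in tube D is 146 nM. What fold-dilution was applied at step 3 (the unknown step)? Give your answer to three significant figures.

Step 1: 450 μL + 550 μL = 1000 μL total → factor 1000/450 = 2.2222
Step 2: 0.6 mL + 1.8 mL = 2.4 mL total → factor 2.4/0.6 = 4
Step 3: unknown factor x
Step 4: 320 μL + 20.1 mL = 20420 μL total → factor 20420/320 = 63.812
Product of known-step factors = 567.22
Overall factor = 1.50 mM / (146 nM) = 10274
x = 10274 / 567.22 = 18.1

18.1-fold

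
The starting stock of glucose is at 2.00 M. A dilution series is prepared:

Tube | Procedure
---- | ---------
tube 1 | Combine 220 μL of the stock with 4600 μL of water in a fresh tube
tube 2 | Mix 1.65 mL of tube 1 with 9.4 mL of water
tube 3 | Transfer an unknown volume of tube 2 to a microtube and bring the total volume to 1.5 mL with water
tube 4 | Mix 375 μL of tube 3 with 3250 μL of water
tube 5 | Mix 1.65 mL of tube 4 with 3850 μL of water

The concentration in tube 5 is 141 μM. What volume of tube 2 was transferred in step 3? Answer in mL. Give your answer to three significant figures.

0.500 mL

Step 1: 220 μL + 4600 μL = 4820 μL total → factor 4820/220 = 21.909
Step 2: 1.65 mL + 9.4 mL = 11.05 mL total → factor 11.05/1.65 = 6.697
Step 3: v brought to 1.5 mL → factor = 1.5 mL/v
Step 4: 375 μL + 3250 μL = 3625 μL total → factor 3625/375 = 9.6667
Step 5: 1.65 mL + 3850 μL = 5.5 mL total → factor 5.5/1.65 = 3.3333
Product of known-step factors = 4727.8
Overall factor = 2.00 M / (141 μM) = 14184
Step-3 factor = 14184 / 4727.8 = 3.0002
v = 1.5 mL / 3.0002 = 0.500 mL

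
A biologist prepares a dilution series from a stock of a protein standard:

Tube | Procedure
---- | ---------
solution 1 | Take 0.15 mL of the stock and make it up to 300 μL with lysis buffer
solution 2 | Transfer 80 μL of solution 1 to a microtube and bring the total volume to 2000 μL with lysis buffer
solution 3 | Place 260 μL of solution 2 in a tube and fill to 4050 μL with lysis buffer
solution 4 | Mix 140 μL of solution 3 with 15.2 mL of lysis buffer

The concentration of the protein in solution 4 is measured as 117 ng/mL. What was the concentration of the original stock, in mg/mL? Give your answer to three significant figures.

Step 1: 0.15 mL brought to 300 μL → factor 0.3/0.15 = 2
Step 2: 80 μL brought to 2000 μL → factor 2000/80 = 25
Step 3: 260 μL brought to 4050 μL → factor 4050/260 = 15.577
Step 4: 140 μL + 15.2 mL = 15340 μL total → factor 15340/140 = 109.57
Overall dilution factor = 2 × 25 × 15.577 × 109.57 = 85339
Stock = 117 ng/mL × 85339 = 9.985 × 10^6 ng/mL = 9.98 mg/mL

9.98 mg/mL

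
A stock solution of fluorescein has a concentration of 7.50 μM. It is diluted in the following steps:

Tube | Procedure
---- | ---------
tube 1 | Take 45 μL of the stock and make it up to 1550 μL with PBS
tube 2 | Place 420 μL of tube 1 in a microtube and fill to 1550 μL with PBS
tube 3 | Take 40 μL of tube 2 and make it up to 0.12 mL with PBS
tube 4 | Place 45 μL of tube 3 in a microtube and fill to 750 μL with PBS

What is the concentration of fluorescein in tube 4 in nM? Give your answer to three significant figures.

Step 1: 45 μL brought to 1550 μL → factor 1550/45 = 34.444
Step 2: 420 μL brought to 1550 μL → factor 1550/420 = 3.6905
Step 3: 40 μL brought to 0.12 mL → factor 120/40 = 3
Step 4: 45 μL brought to 750 μL → factor 750/45 = 16.667
Overall dilution factor = 34.444 × 3.6905 × 3 × 16.667 = 6355.8
Final = 7.50 μM / 6355.8 = 0.001180 μM = 1.18 nM

1.18 nM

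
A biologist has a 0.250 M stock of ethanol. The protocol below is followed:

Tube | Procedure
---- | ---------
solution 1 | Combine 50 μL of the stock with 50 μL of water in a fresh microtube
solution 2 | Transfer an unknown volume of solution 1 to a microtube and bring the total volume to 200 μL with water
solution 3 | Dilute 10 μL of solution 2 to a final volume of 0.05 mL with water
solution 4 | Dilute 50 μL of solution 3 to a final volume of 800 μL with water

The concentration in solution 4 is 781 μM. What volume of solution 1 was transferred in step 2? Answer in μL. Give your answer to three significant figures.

Step 1: 50 μL + 50 μL = 100 μL total → factor 100/50 = 2
Step 2: v brought to 200 μL → factor = 200 μL/v
Step 3: 10 μL brought to 0.05 mL → factor 50/10 = 5
Step 4: 50 μL brought to 800 μL → factor 800/50 = 16
Product of known-step factors = 160
Overall factor = 0.250 M / (781 μM) = 320.1
Step-2 factor = 320.1 / 160 = 2.0006
v = 200 μL / 2.0006 = 100 μL

100 μL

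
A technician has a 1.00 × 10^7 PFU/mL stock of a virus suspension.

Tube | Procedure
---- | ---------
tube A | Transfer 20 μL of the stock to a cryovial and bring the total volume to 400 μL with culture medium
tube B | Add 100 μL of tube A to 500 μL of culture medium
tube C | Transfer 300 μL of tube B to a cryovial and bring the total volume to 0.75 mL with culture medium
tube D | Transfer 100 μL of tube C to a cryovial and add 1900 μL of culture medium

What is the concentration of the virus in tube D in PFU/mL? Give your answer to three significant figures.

1.67 × 10^3 PFU/mL

Step 1: 20 μL brought to 400 μL → factor 400/20 = 20
Step 2: 100 μL + 500 μL = 600 μL total → factor 600/100 = 6
Step 3: 300 μL brought to 0.75 mL → factor 750/300 = 2.5
Step 4: 100 μL + 1900 μL = 2000 μL total → factor 2000/100 = 20
Overall dilution factor = 20 × 6 × 2.5 × 20 = 6000
Final = 1.00 × 10^7 PFU/mL / 6000 = 1.67 × 10^3 PFU/mL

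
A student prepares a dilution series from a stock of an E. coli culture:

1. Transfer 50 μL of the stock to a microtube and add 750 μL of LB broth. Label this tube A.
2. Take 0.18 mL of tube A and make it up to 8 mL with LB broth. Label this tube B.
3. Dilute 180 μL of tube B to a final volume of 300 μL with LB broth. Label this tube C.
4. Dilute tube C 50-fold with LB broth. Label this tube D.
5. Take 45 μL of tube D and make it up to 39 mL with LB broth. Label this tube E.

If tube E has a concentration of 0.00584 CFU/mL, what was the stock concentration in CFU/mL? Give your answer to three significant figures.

3.00 × 10^5 CFU/mL

Step 1: 50 μL + 750 μL = 800 μL total → factor 800/50 = 16
Step 2: 0.18 mL brought to 8 mL → factor 8/0.18 = 44.444
Step 3: 180 μL brought to 300 μL → factor 300/180 = 1.6667
Step 4: 50-fold → factor 50
Step 5: 45 μL brought to 39 mL → factor 39000/45 = 866.67
Overall dilution factor = 16 × 44.444 × 1.6667 × 50 × 866.67 = 5.1358 × 10^7
Stock = 0.00584 CFU/mL × 5.1358 × 10^7 = 3.00 × 10^5 CFU/mL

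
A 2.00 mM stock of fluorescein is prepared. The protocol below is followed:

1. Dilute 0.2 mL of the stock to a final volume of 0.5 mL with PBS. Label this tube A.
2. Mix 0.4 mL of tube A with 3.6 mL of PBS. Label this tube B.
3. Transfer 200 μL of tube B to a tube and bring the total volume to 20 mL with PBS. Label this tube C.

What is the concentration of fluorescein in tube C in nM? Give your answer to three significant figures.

Step 1: 0.2 mL brought to 0.5 mL → factor 0.5/0.2 = 2.5
Step 2: 0.4 mL + 3.6 mL = 4 mL total → factor 4/0.4 = 10
Step 3: 200 μL brought to 20 mL → factor 20000/200 = 100
Overall dilution factor = 2.5 × 10 × 100 = 2500
Final = 2.00 mM / 2500 = 0.0008000 mM = 800 nM

800 nM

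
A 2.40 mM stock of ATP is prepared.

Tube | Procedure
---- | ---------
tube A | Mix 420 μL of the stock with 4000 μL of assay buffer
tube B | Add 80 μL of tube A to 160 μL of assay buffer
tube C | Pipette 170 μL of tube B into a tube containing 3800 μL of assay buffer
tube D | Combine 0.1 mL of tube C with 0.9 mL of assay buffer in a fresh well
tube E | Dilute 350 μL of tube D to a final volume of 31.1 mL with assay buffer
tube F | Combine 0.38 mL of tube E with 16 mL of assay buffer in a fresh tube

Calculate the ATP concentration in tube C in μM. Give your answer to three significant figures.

Step 1: 420 μL + 4000 μL = 4420 μL total → factor 4420/420 = 10.524
Step 2: 80 μL + 160 μL = 240 μL total → factor 240/80 = 3
Step 3: 170 μL + 3800 μL = 3970 μL total → factor 3970/170 = 23.353
Dilution factor through tube C = 10.524 × 3 × 23.353 = 737.29
[tube C] = 2.40 mM / 737.29 = 0.003255 mM = 3.26 μM

3.26 μM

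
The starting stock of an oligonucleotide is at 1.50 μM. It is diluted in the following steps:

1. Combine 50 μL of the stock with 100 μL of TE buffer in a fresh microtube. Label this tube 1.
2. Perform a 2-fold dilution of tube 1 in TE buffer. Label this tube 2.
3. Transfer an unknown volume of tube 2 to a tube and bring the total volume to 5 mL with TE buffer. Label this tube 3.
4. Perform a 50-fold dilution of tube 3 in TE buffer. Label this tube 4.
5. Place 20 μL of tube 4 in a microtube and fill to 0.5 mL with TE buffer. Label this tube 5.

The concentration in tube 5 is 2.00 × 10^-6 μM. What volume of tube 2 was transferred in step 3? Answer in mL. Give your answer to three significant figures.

Step 1: 50 μL + 100 μL = 150 μL total → factor 150/50 = 3
Step 2: 2-fold → factor 2
Step 3: v brought to 5 mL → factor = 5 mL/v
Step 4: 50-fold → factor 50
Step 5: 20 μL brought to 0.5 mL → factor 500/20 = 25
Product of known-step factors = 7500
Overall factor = 1.50 μM / (2.00 × 10^-6 μM) = 7.5 × 10^5
Step-3 factor = 7.5 × 10^5 / 7500 = 100
v = 5 mL / 100 = 0.0500 mL

0.0500 mL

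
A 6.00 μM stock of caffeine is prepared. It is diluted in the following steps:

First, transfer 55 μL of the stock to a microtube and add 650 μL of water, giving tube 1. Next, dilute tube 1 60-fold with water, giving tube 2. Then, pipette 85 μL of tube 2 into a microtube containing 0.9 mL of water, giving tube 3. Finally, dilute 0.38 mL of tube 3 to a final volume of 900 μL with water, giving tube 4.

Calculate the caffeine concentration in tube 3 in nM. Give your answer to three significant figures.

0.673 nM

Step 1: 55 μL + 650 μL = 705 μL total → factor 705/55 = 12.818
Step 2: 60-fold → factor 60
Step 3: 85 μL + 0.9 mL = 985 μL total → factor 985/85 = 11.588
Dilution factor through tube 3 = 12.818 × 60 × 11.588 = 8912.4
[tube 3] = 6.00 μM / 8912.4 = 0.0006732 μM = 0.673 nM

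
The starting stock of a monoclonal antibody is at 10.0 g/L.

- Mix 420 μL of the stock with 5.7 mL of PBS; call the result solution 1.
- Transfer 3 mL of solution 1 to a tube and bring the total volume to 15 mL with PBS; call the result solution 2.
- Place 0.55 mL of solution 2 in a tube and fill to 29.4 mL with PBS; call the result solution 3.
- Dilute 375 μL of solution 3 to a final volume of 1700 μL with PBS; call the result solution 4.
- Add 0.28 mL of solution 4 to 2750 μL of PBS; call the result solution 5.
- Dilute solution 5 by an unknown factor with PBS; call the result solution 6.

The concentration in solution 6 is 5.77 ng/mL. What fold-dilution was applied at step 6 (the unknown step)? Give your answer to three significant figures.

9.07-fold

Step 1: 420 μL + 5.7 mL = 6120 μL total → factor 6120/420 = 14.571
Step 2: 3 mL brought to 15 mL → factor 15/3 = 5
Step 3: 0.55 mL brought to 29.4 mL → factor 29.4/0.55 = 53.455
Step 4: 375 μL brought to 1700 μL → factor 1700/375 = 4.5333
Step 5: 0.28 mL + 2750 μL = 3.03 mL total → factor 3.03/0.28 = 10.821
Step 6: unknown factor x
Product of known-step factors = 1.9106 × 10^5
Overall factor = 10.0 g/L / (5.77 ng/mL) = 1.7331 × 10^6
x = 1.7331 × 10^6 / 1.9106 × 10^5 = 9.07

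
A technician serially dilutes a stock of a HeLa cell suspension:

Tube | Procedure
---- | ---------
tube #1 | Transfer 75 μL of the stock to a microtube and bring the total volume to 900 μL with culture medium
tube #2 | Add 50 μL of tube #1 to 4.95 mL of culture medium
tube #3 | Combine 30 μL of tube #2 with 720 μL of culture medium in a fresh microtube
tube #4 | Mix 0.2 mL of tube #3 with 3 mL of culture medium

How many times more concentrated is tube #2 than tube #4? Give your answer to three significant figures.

400

Step 1: 75 μL brought to 900 μL → factor 900/75 = 12
Step 2: 50 μL + 4.95 mL = 5000 μL total → factor 5000/50 = 100
Step 3: 30 μL + 720 μL = 750 μL total → factor 750/30 = 25
Step 4: 0.2 mL + 3 mL = 3.2 mL total → factor 3.2/0.2 = 16
Dilution factor to tube #2 = 1200; to tube #4 = 4.8 × 10^5
[tube #2]/[tube #4] = (factor to tube #4)/(factor to tube #2) = 4.8 × 10^5/1200 = 400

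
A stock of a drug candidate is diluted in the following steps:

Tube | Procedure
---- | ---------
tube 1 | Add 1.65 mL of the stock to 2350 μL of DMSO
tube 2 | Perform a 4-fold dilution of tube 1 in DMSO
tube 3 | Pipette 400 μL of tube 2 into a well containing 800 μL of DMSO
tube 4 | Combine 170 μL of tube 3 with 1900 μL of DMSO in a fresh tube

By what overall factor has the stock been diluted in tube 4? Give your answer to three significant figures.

Step 1: 1.65 mL + 2350 μL = 4 mL total → factor 4/1.65 = 2.4242
Step 2: 4-fold → factor 4
Step 3: 400 μL + 800 μL = 1200 μL total → factor 1200/400 = 3
Step 4: 170 μL + 1900 μL = 2070 μL total → factor 2070/170 = 12.176
Overall dilution factor = 2.4242 × 4 × 3 × 12.176 = 354.22

354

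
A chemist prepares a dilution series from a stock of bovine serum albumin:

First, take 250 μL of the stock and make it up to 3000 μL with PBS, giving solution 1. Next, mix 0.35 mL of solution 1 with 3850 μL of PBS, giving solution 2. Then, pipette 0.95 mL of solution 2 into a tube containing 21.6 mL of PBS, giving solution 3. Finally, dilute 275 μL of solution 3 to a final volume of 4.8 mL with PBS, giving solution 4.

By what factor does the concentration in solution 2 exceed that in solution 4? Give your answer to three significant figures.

414

Step 1: 250 μL brought to 3000 μL → factor 3000/250 = 12
Step 2: 0.35 mL + 3850 μL = 4.2 mL total → factor 4.2/0.35 = 12
Step 3: 0.95 mL + 21.6 mL = 22.55 mL total → factor 22.55/0.95 = 23.737
Step 4: 275 μL brought to 4.8 mL → factor 4800/275 = 17.455
Dilution factor to solution 2 = 144; to solution 4 = 59661
[solution 2]/[solution 4] = (factor to solution 4)/(factor to solution 2) = 59661/144 = 414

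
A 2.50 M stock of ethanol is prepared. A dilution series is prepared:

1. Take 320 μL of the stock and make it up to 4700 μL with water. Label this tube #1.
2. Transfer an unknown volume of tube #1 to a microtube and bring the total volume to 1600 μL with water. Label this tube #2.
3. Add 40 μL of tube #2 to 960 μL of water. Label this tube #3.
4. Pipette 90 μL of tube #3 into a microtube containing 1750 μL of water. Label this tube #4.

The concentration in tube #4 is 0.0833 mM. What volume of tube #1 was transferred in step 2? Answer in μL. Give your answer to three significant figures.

400 μL

Step 1: 320 μL brought to 4700 μL → factor 4700/320 = 14.688
Step 2: v brought to 1600 μL → factor = 1600 μL/v
Step 3: 40 μL + 960 μL = 1000 μL total → factor 1000/40 = 25
Step 4: 90 μL + 1750 μL = 1840 μL total → factor 1840/90 = 20.444
Product of known-step factors = 7506.9
Overall factor = 2.50 M / (0.0833 mM) = 30012
Step-2 factor = 30012 / 7506.9 = 3.9979
v = 1600 μL / 3.9979 = 400 μL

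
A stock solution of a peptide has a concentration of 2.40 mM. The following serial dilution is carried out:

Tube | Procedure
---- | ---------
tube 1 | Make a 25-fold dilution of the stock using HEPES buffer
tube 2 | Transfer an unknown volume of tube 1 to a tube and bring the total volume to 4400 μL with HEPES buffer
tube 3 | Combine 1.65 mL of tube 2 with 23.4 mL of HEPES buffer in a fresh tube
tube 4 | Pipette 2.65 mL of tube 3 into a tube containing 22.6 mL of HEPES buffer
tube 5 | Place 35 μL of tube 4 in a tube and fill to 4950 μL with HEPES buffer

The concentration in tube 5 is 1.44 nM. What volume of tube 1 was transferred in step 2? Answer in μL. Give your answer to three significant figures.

Step 1: 25-fold → factor 25
Step 2: v brought to 4400 μL → factor = 4400 μL/v
Step 3: 1.65 mL + 23.4 mL = 25.05 mL total → factor 25.05/1.65 = 15.182
Step 4: 2.65 mL + 22.6 mL = 25.25 mL total → factor 25.25/2.65 = 9.5283
Step 5: 35 μL brought to 4950 μL → factor 4950/35 = 141.43
Product of known-step factors = 5.1147 × 10^5
Overall factor = 2.40 mM / (1.44 nM) = 1.6667 × 10^6
Step-2 factor = 1.6667 × 10^6 / 5.1147 × 10^5 = 3.2586
v = 4400 μL / 3.2586 = 1.35 × 10^3 μL

1.35 × 10^3 μL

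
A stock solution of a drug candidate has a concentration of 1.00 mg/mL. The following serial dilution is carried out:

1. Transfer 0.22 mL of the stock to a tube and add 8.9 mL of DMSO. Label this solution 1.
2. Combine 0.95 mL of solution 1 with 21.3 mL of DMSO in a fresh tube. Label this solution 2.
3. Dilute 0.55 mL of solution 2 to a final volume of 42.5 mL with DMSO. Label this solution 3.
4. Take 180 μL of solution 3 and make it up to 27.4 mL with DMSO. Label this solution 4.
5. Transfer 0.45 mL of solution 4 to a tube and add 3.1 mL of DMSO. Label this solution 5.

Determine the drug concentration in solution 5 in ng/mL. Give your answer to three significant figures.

0.0111 ng/mL

Step 1: 0.22 mL + 8.9 mL = 9.12 mL total → factor 9.12/0.22 = 41.455
Step 2: 0.95 mL + 21.3 mL = 22.25 mL total → factor 22.25/0.95 = 23.421
Step 3: 0.55 mL brought to 42.5 mL → factor 42.5/0.55 = 77.273
Step 4: 180 μL brought to 27.4 mL → factor 27400/180 = 152.22
Step 5: 0.45 mL + 3.1 mL = 3.55 mL total → factor 3.55/0.45 = 7.8889
Overall dilution factor = 41.455 × 23.421 × 77.273 × 152.22 × 7.8889 = 9.0095 × 10^7
Final = 1.00 mg/mL / 9.0095 × 10^7 = 1.110 × 10^-8 mg/mL = 0.0111 ng/mL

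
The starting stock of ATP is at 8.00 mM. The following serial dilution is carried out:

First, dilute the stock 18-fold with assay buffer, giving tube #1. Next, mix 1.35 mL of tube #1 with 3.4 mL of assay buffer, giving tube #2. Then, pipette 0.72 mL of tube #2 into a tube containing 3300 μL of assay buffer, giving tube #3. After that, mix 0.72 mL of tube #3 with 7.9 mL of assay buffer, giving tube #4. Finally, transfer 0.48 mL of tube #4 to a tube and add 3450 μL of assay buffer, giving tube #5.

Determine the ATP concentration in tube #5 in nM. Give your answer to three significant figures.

231 nM

Step 1: 18-fold → factor 18
Step 2: 1.35 mL + 3.4 mL = 4.75 mL total → factor 4.75/1.35 = 3.5185
Step 3: 0.72 mL + 3300 μL = 4.02 mL total → factor 4.02/0.72 = 5.5833
Step 4: 0.72 mL + 7.9 mL = 8.62 mL total → factor 8.62/0.72 = 11.972
Step 5: 0.48 mL + 3450 μL = 3.93 mL total → factor 3.93/0.48 = 8.1875
Overall dilution factor = 18 × 3.5185 × 5.5833 × 11.972 × 8.1875 = 34662
Final = 8.00 mM / 34662 = 0.0002308 mM = 231 nM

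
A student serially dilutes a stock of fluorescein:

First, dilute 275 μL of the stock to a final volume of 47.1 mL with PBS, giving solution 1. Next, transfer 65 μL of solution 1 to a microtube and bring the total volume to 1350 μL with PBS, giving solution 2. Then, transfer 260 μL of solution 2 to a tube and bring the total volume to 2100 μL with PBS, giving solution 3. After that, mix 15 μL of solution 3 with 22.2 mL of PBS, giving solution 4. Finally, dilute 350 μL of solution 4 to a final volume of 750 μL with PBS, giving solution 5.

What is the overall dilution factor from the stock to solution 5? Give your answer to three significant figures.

Step 1: 275 μL brought to 47.1 mL → factor 47100/275 = 171.27
Step 2: 65 μL brought to 1350 μL → factor 1350/65 = 20.769
Step 3: 260 μL brought to 2100 μL → factor 2100/260 = 8.0769
Step 4: 15 μL + 22.2 mL = 22215 μL total → factor 22215/15 = 1481
Step 5: 350 μL brought to 750 μL → factor 750/350 = 2.1429
Overall dilution factor = 171.27 × 20.769 × 8.0769 × 1481 × 2.1429 = 9.1181 × 10^7

9.12 × 10^7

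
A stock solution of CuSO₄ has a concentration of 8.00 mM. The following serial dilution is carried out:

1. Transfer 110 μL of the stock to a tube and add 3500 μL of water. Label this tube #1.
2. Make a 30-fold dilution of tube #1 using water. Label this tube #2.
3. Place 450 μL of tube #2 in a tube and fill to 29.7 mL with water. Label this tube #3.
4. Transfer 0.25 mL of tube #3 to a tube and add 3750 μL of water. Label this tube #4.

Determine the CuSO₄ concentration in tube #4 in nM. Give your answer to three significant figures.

7.69 nM

Step 1: 110 μL + 3500 μL = 3610 μL total → factor 3610/110 = 32.818
Step 2: 30-fold → factor 30
Step 3: 450 μL brought to 29.7 mL → factor 29700/450 = 66
Step 4: 0.25 mL + 3750 μL = 4 mL total → factor 4/0.25 = 16
Overall dilution factor = 32.818 × 30 × 66 × 16 = 1.0397 × 10^6
Final = 8.00 mM / 1.0397 × 10^6 = 7.695 × 10^-6 mM = 7.69 nM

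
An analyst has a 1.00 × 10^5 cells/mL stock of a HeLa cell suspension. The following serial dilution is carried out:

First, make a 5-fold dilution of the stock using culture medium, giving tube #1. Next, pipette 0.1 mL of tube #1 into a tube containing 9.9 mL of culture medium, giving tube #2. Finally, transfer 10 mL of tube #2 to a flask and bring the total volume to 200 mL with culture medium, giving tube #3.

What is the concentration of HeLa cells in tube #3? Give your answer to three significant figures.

10.0 cells/mL

Step 1: 5-fold → factor 5
Step 2: 0.1 mL + 9.9 mL = 10 mL total → factor 10/0.1 = 100
Step 3: 10 mL brought to 200 mL → factor 200/10 = 20
Overall dilution factor = 5 × 100 × 20 = 10000
Final = 1.00 × 10^5 cells/mL / 10000 = 10.0 cells/mL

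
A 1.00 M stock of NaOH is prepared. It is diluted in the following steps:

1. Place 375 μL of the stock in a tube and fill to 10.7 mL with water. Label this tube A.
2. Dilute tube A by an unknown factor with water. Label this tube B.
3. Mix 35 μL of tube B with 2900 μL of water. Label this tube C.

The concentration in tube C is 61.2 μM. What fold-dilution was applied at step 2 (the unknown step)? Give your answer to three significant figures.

6.83-fold

Step 1: 375 μL brought to 10.7 mL → factor 10700/375 = 28.533
Step 2: unknown factor x
Step 3: 35 μL + 2900 μL = 2935 μL total → factor 2935/35 = 83.857
Product of known-step factors = 2392.7
Overall factor = 1.00 M / (61.2 μM) = 16340
x = 16340 / 2392.7 = 6.83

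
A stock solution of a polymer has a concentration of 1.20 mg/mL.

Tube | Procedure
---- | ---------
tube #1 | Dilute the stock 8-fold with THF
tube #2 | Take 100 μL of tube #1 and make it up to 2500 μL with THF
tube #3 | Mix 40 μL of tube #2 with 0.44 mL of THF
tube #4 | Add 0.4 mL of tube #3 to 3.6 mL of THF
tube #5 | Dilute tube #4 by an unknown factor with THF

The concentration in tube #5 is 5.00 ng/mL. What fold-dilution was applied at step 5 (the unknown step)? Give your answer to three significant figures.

Step 1: 8-fold → factor 8
Step 2: 100 μL brought to 2500 μL → factor 2500/100 = 25
Step 3: 40 μL + 0.44 mL = 480 μL total → factor 480/40 = 12
Step 4: 0.4 mL + 3.6 mL = 4 mL total → factor 4/0.4 = 10
Step 5: unknown factor x
Product of known-step factors = 24000
Overall factor = 1.20 mg/mL / (5.00 ng/mL) = 2.4 × 10^5
x = 2.4 × 10^5 / 24000 = 10.0

10.0-fold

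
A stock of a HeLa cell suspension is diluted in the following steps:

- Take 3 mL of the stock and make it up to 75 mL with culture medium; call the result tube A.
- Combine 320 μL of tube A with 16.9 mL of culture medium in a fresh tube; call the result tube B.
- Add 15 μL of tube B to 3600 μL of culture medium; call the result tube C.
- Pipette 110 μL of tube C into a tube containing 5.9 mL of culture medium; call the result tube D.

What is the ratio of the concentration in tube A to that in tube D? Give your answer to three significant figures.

7.09 × 10^5

Step 1: 3 mL brought to 75 mL → factor 75/3 = 25
Step 2: 320 μL + 16.9 mL = 17220 μL total → factor 17220/320 = 53.812
Step 3: 15 μL + 3600 μL = 3615 μL total → factor 3615/15 = 241
Step 4: 110 μL + 5.9 mL = 6010 μL total → factor 6010/110 = 54.636
Dilution factor to tube A = 25; to tube D = 1.7714 × 10^7
[tube A]/[tube D] = (factor to tube D)/(factor to tube A) = 1.7714 × 10^7/25 = 7.09 × 10^5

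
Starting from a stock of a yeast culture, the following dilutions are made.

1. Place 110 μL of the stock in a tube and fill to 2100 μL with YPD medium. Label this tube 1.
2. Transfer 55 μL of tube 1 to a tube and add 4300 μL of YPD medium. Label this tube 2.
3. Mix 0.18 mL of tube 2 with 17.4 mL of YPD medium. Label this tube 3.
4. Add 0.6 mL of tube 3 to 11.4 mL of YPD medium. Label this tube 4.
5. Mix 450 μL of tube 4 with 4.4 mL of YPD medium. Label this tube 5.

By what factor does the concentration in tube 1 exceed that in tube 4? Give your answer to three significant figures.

1.55 × 10^5

Step 1: 110 μL brought to 2100 μL → factor 2100/110 = 19.091
Step 2: 55 μL + 4300 μL = 4355 μL total → factor 4355/55 = 79.182
Step 3: 0.18 mL + 17.4 mL = 17.58 mL total → factor 17.58/0.18 = 97.667
Step 4: 0.6 mL + 11.4 mL = 12 mL total → factor 12/0.6 = 20
Dilution factor to tube 1 = 19.091; to tube 4 = 2.9528 × 10^6
[tube 1]/[tube 4] = (factor to tube 4)/(factor to tube 1) = 2.9528 × 10^6/19.091 = 1.55 × 10^5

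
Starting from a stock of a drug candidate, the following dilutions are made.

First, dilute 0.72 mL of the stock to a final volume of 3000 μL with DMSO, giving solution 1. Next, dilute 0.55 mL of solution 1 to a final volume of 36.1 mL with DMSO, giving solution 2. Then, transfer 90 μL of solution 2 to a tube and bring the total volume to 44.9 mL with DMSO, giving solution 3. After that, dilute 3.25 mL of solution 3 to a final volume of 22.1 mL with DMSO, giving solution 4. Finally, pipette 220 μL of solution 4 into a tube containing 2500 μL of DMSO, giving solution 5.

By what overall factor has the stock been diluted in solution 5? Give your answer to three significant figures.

1.15 × 10^7

Step 1: 0.72 mL brought to 3000 μL → factor 3/0.72 = 4.1667
Step 2: 0.55 mL brought to 36.1 mL → factor 36.1/0.55 = 65.636
Step 3: 90 μL brought to 44.9 mL → factor 44900/90 = 498.89
Step 4: 3.25 mL brought to 22.1 mL → factor 22.1/3.25 = 6.8
Step 5: 220 μL + 2500 μL = 2720 μL total → factor 2720/220 = 12.364
Overall dilution factor = 4.1667 × 65.636 × 498.89 × 6.8 × 12.364 = 1.1471 × 10^7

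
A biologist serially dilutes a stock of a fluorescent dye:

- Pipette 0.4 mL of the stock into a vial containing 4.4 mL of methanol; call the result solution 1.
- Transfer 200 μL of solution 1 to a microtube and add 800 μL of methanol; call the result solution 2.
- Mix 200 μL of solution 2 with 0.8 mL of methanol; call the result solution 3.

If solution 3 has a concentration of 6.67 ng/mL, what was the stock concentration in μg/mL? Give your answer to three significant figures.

2.00 μg/mL

Step 1: 0.4 mL + 4.4 mL = 4.8 mL total → factor 4.8/0.4 = 12
Step 2: 200 μL + 800 μL = 1000 μL total → factor 1000/200 = 5
Step 3: 200 μL + 0.8 mL = 1000 μL total → factor 1000/200 = 5
Overall dilution factor = 12 × 5 × 5 = 300
Stock = 6.67 ng/mL × 300 = 2001 ng/mL = 2.00 μg/mL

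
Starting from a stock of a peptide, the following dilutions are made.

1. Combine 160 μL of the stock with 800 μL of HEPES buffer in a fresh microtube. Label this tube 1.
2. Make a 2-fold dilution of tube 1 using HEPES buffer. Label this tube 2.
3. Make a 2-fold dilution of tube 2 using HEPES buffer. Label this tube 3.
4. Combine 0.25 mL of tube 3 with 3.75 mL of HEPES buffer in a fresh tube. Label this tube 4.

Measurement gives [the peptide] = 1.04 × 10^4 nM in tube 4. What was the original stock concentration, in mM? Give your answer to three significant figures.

3.99 mM

Step 1: 160 μL + 800 μL = 960 μL total → factor 960/160 = 6
Step 2: 2-fold → factor 2
Step 3: 2-fold → factor 2
Step 4: 0.25 mL + 3.75 mL = 4 mL total → factor 4/0.25 = 16
Overall dilution factor = 6 × 2 × 2 × 16 = 384
Stock = 1.04 × 10^4 nM × 384 = 3.994 × 10^6 nM = 3.99 mM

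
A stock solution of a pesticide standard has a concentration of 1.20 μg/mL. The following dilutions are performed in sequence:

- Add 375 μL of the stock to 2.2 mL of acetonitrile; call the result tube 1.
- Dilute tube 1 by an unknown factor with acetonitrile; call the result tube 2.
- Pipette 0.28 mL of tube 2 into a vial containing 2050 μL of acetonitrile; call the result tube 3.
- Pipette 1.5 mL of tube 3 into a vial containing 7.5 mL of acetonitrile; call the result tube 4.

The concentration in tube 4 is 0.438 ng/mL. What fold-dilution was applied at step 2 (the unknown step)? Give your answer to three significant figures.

Step 1: 375 μL + 2.2 mL = 2575 μL total → factor 2575/375 = 6.8667
Step 2: unknown factor x
Step 3: 0.28 mL + 2050 μL = 2.33 mL total → factor 2.33/0.28 = 8.3214
Step 4: 1.5 mL + 7.5 mL = 9 mL total → factor 9/1.5 = 6
Product of known-step factors = 342.84
Overall factor = 1.20 μg/mL / (0.438 ng/mL) = 2739.7
x = 2739.7 / 342.84 = 7.99

7.99-fold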